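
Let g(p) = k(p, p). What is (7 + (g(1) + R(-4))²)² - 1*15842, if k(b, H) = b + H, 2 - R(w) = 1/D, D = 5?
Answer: -9613954/625 ≈ -15382.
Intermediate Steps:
R(w) = 9/5 (R(w) = 2 - 1/5 = 2 - 1*⅕ = 2 - ⅕ = 9/5)
k(b, H) = H + b
g(p) = 2*p (g(p) = p + p = 2*p)
(7 + (g(1) + R(-4))²)² - 1*15842 = (7 + (2*1 + 9/5)²)² - 1*15842 = (7 + (2 + 9/5)²)² - 15842 = (7 + (19/5)²)² - 15842 = (7 + 361/25)² - 15842 = (536/25)² - 15842 = 287296/625 - 15842 = -9613954/625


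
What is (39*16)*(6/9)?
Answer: 416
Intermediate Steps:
(39*16)*(6/9) = 624*(6*(1/9)) = 624*(2/3) = 416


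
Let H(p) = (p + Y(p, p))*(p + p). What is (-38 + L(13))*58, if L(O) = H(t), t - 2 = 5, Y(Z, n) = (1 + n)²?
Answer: 55448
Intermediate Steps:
t = 7 (t = 2 + 5 = 7)
H(p) = 2*p*(p + (1 + p)²) (H(p) = (p + (1 + p)²)*(p + p) = (p + (1 + p)²)*(2*p) = 2*p*(p + (1 + p)²))
L(O) = 994 (L(O) = 2*7*(7 + (1 + 7)²) = 2*7*(7 + 8²) = 2*7*(7 + 64) = 2*7*71 = 994)
(-38 + L(13))*58 = (-38 + 994)*58 = 956*58 = 55448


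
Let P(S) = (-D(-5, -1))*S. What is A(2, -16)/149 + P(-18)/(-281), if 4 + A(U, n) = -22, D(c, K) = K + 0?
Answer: -4624/41869 ≈ -0.11044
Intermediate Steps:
D(c, K) = K
A(U, n) = -26 (A(U, n) = -4 - 22 = -26)
P(S) = S (P(S) = (-1*(-1))*S = 1*S = S)
A(2, -16)/149 + P(-18)/(-281) = -26/149 - 18/(-281) = -26*1/149 - 18*(-1/281) = -26/149 + 18/281 = -4624/41869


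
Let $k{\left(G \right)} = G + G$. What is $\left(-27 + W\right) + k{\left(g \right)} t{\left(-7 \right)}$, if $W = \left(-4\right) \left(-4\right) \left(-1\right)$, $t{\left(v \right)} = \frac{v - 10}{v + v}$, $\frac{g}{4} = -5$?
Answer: $- \frac{641}{7} \approx -91.571$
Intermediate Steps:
$g = -20$ ($g = 4 \left(-5\right) = -20$)
$k{\left(G \right)} = 2 G$
$t{\left(v \right)} = \frac{-10 + v}{2 v}$
$W = -16$ ($W = 16 \left(-1\right) = -16$)
$\left(-27 + W\right) + k{\left(g \right)} t{\left(-7 \right)} = \left(-27 - 16\right) + 2 \left(-20\right) \frac{-10 - 7}{2 \left(-7\right)} = -43 - 40 \cdot \frac{1}{2} \left(- \frac{1}{7}\right) \left(-17\right) = -43 - \frac{340}{7} = - \frac{641}{7}$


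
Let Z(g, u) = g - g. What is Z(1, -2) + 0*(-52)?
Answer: 0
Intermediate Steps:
Z(g, u) = 0
Z(1, -2) + 0*(-52) = 0 + 0*(-52) = 0 + 0 = 0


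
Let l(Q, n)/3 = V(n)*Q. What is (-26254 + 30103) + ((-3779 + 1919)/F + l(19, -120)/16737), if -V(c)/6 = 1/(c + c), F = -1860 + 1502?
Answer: 153958310561/39945640 ≈ 3854.2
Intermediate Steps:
F = -358
V(c) = -3/c (V(c) = -6/(c + c) = -6*1/(2*c) = -3/c)
l(Q, n) = -9*Q/n (l(Q, n) = 3*((-3/n)*Q) = 3*(-3*Q/n) = -9*Q/n)
(-26254 + 30103) + ((-3779 + 1919)/F + l(19, -120)/16737) = (-26254 + 30103) + ((-3779 + 1919)/(-358) - 9*19/(-120)/16737) = 3849 + (-1860*(-1/358) - 9*19*(-1/120)*(1/16737)) = 3849 + (930/179 + (57/40)*(1/16737)) = 3849 + (930/179 + 19/223160) = 3849 + 207542201/39945640 = 153958310561/39945640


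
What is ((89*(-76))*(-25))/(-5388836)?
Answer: -42275/1347209 ≈ -0.031380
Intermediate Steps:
((89*(-76))*(-25))/(-5388836) = -6764*(-25)*(-1/5388836) = 169100*(-1/5388836) = -42275/1347209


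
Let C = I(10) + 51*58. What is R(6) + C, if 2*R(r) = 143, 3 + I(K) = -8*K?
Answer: 5893/2 ≈ 2946.5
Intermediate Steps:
I(K) = -3 - 8*K
R(r) = 143/2 (R(r) = (1/2)*143 = 143/2)
C = 2875 (C = (-3 - 8*10) + 51*58 = (-3 - 80) + 2958 = -83 + 2958 = 2875)
R(6) + C = 143/2 + 2875 = 5893/2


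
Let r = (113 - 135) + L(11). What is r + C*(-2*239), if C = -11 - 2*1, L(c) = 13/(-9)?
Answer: 55715/9 ≈ 6190.6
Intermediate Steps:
L(c) = -13/9 (L(c) = 13*(-⅑) = -13/9)
r = -211/9 (r = (113 - 135) - 13/9 = -22 - 13/9 = -211/9 ≈ -23.444)
C = -13 (C = -11 - 2 = -13)
r + C*(-2*239) = -211/9 - (-26)*239 = -211/9 - 13*(-478) = -211/9 + 6214 = 55715/9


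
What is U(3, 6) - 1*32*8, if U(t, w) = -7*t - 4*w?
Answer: -301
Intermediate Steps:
U(3, 6) - 1*32*8 = (-7*3 - 4*6) - 1*32*8 = (-21 - 24) - 32*8 = -45 - 256 = -301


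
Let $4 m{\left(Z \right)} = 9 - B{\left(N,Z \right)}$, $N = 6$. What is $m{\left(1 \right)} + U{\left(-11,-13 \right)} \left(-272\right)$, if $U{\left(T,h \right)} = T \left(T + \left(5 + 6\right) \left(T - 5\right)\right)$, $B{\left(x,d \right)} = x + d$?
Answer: $- \frac{1119007}{2} \approx -5.595 \cdot 10^{5}$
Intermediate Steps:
$B{\left(x,d \right)} = d + x$
$m{\left(Z \right)} = \frac{3}{4} - \frac{Z}{4}$ ($m{\left(Z \right)} = \frac{9 - \left(Z + 6\right)}{4} = \frac{9 - \left(6 + Z\right)}{4} = \frac{3 - Z}{4} = \frac{3}{4} - \frac{Z}{4}$)
$U{\left(T,h \right)} = T \left(-55 + 12 T\right)$ ($U{\left(T,h \right)} = T \left(T + 11 \left(-5 + T\right)\right) = T \left(T + \left(-55 + 11 T\right)\right) = T \left(-55 + 12 T\right)$)
$m{\left(1 \right)} + U{\left(-11,-13 \right)} \left(-272\right) = \left(\frac{3}{4} - \frac{1}{4}\right) + - 11 \left(-55 + 12 \left(-11\right)\right) \left(-272\right) = \left(\frac{3}{4} - \frac{1}{4}\right) + - 11 \left(-55 - 132\right) \left(-272\right) = \frac{1}{2} + \left(-11\right) \left(-187\right) \left(-272\right) = \frac{1}{2} + 2057 \left(-272\right) = \frac{1}{2} - 559504 = - \frac{1119007}{2}$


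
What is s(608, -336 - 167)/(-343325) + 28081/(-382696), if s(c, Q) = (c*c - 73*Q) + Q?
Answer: -32993912361/26277820840 ≈ -1.2556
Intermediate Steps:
s(c, Q) = c**2 - 72*Q (s(c, Q) = (c**2 - 73*Q) + Q = c**2 - 72*Q)
s(608, -336 - 167)/(-343325) + 28081/(-382696) = (608**2 - 72*(-336 - 167))/(-343325) + 28081/(-382696) = (369664 - 72*(-503))*(-1/343325) + 28081*(-1/382696) = (369664 + 36216)*(-1/343325) - 28081/382696 = 405880*(-1/343325) - 28081/382696 = -81176/68665 - 28081/382696 = -32993912361/26277820840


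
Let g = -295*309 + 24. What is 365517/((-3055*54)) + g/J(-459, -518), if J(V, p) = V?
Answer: 183532207/934830 ≈ 196.33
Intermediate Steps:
g = -91131 (g = -91155 + 24 = -91131)
365517/((-3055*54)) + g/J(-459, -518) = 365517/((-3055*54)) - 91131/(-459) = 365517/(-164970) - 91131*(-1/459) = 365517*(-1/164970) + 30377/153 = -40613/18330 + 30377/153 = 183532207/934830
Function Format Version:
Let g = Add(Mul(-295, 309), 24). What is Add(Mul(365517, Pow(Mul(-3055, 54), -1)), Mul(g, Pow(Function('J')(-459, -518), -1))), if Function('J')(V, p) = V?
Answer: Rational(183532207, 934830) ≈ 196.33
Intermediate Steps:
g = -91131 (g = Add(-91155, 24) = -91131)
Add(Mul(365517, Pow(Mul(-3055, 54), -1)), Mul(g, Pow(Function('J')(-459, -518), -1))) = Add(Mul(365517, Pow(Mul(-3055, 54), -1)), Mul(-91131, Pow(-459, -1))) = Add(Mul(365517, Pow(-164970, -1)), Mul(-91131, Rational(-1, 459))) = Add(Mul(365517, Rational(-1, 164970)), Rational(30377, 153)) = Add(Rational(-40613, 18330), Rational(30377, 153)) = Rational(183532207, 934830)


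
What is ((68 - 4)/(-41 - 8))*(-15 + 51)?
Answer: -2304/49 ≈ -47.020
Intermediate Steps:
((68 - 4)/(-41 - 8))*(-15 + 51) = (64/(-49))*36 = (64*(-1/49))*36 = -64/49*36 = -2304/49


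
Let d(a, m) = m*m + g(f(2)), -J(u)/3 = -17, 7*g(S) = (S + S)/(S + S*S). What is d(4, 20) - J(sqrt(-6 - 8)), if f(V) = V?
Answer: 7331/21 ≈ 349.10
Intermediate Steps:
g(S) = 2*S/(7*(S + S**2)) (g(S) = ((S + S)/(S + S*S))/7 = ((2*S)/(S + S**2))/7 = (2*S/(S + S**2))/7 = 2*S/(7*(S + S**2)))
J(u) = 51 (J(u) = -3*(-17) = 51)
d(a, m) = 2/21 + m**2 (d(a, m) = m*m + 2/(7*(1 + 2)) = m**2 + (2/7)/3 = m**2 + (2/7)*(1/3) = m**2 + 2/21 = 2/21 + m**2)
d(4, 20) - J(sqrt(-6 - 8)) = (2/21 + 20**2) - 1*51 = (2/21 + 400) - 51 = 8402/21 - 51 = 7331/21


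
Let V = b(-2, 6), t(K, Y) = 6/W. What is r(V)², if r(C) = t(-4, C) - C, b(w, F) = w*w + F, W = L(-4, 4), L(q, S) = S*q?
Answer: 6889/64 ≈ 107.64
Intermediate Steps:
W = -16 (W = 4*(-4) = -16)
b(w, F) = F + w² (b(w, F) = w² + F = F + w²)
t(K, Y) = -3/8 (t(K, Y) = 6/(-16) = 6*(-1/16) = -3/8)
V = 10 (V = 6 + (-2)² = 6 + 4 = 10)
r(C) = -3/8 - C
r(V)² = (-3/8 - 1*10)² = (-3/8 - 10)² = (-83/8)² = 6889/64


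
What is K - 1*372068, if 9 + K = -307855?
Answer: -679932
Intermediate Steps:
K = -307864 (K = -9 - 307855 = -307864)
K - 1*372068 = -307864 - 1*372068 = -307864 - 372068 = -679932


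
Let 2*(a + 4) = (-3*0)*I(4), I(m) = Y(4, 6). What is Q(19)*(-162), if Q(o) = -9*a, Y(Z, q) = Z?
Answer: -5832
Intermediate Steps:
I(m) = 4
a = -4 (a = -4 + (-3*0*4)/2 = -4 + (0*4)/2 = -4 + (1/2)*0 = -4 + 0 = -4)
Q(o) = 36 (Q(o) = -9*(-4) = 36)
Q(19)*(-162) = 36*(-162) = -5832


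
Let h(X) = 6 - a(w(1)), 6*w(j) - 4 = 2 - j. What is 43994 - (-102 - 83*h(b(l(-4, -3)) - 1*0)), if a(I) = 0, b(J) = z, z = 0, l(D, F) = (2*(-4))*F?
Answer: 44594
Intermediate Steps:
l(D, F) = -8*F
b(J) = 0
w(j) = 1 - j/6 (w(j) = ⅔ + (2 - j)/6 = ⅔ + (⅓ - j/6) = 1 - j/6)
h(X) = 6 (h(X) = 6 - 1*0 = 6 + 0 = 6)
43994 - (-102 - 83*h(b(l(-4, -3)) - 1*0)) = 43994 - (-102 - 83*6) = 43994 - (-102 - 498) = 43994 - 1*(-600) = 43994 + 600 = 44594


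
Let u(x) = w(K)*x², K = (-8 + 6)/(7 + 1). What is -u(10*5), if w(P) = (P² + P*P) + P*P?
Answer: -1875/4 ≈ -468.75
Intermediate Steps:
K = -¼ (K = -2/8 = -2*⅛ = -¼ ≈ -0.25000)
w(P) = 3*P² (w(P) = (P² + P²) + P² = 2*P² + P² = 3*P²)
u(x) = 3*x²/16 (u(x) = (3*(-¼)²)*x² = (3*(1/16))*x² = 3*x²/16)
-u(10*5) = -3*(10*5)²/16 = -3*50²/16 = -3*2500/16 = -1*1875/4 = -1875/4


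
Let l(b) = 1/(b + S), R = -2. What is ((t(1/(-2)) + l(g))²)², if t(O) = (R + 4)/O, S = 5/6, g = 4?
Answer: 146410000/707281 ≈ 207.00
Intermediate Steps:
S = ⅚ (S = 5*(⅙) = ⅚ ≈ 0.83333)
l(b) = 1/(⅚ + b) (l(b) = 1/(b + ⅚) = 1/(⅚ + b))
t(O) = 2/O (t(O) = (-2 + 4)/O = 2/O)
((t(1/(-2)) + l(g))²)² = ((2/(1/(-2)) + 6/(5 + 6*4))²)² = ((2/(-½) + 6/(5 + 24))²)² = ((2*(-2) + 6/29)²)² = ((-4 + 6*(1/29))²)² = ((-4 + 6/29)²)² = ((-110/29)²)² = (12100/841)² = 146410000/707281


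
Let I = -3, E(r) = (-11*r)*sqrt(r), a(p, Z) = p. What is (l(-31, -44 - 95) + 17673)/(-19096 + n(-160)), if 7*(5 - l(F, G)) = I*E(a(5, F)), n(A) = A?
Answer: -8839/9628 + 165*sqrt(5)/134792 ≈ -0.91531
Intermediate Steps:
E(r) = -11*r**(3/2)
l(F, G) = 5 - 165*sqrt(5)/7 (l(F, G) = 5 - (-3)*(-55*sqrt(5))/7 = 5 - 165*sqrt(5)/7)
(l(-31, -44 - 95) + 17673)/(-19096 + n(-160)) = ((5 - 165*sqrt(5)/7) + 17673)/(-19096 - 160) = (17678 - 165*sqrt(5)/7)/(-19256) = (17678 - 165*sqrt(5)/7)*(-1/19256) = -8839/9628 + 165*sqrt(5)/134792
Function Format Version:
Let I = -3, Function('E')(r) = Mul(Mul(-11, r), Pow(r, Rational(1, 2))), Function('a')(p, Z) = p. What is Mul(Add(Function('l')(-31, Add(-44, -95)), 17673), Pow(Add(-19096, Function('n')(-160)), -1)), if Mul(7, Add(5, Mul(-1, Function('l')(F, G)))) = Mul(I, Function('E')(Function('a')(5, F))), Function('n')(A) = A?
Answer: Add(Rational(-8839, 9628), Mul(Rational(165, 134792), Pow(5, Rational(1, 2)))) ≈ -0.91531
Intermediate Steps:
Function('E')(r) = Mul(-11, Pow(r, Rational(3, 2)))
Function('l')(F, G) = Add(5, Mul(Rational(-165, 7), Pow(5, Rational(1, 2)))) (Function('l')(F, G) = Add(5, Mul(Rational(-1, 7), Mul(-3, Mul(-11, Pow(5, Rational(3, 2)))))) = Add(5, Mul(Rational(-1, 7), Mul(-3, Mul(-11, Mul(5, Pow(5, Rational(1, 2))))))) = Add(5, Mul(Rational(-1, 7), Mul(-3, Mul(-55, Pow(5, Rational(1, 2)))))) = Add(5, Mul(Rational(-1, 7), Mul(165, Pow(5, Rational(1, 2))))) = Add(5, Mul(Rational(-165, 7), Pow(5, Rational(1, 2)))))
Mul(Add(Function('l')(-31, Add(-44, -95)), 17673), Pow(Add(-19096, Function('n')(-160)), -1)) = Mul(Add(Add(5, Mul(Rational(-165, 7), Pow(5, Rational(1, 2)))), 17673), Pow(Add(-19096, -160), -1)) = Mul(Add(17678, Mul(Rational(-165, 7), Pow(5, Rational(1, 2)))), Pow(-19256, -1)) = Mul(Add(17678, Mul(Rational(-165, 7), Pow(5, Rational(1, 2)))), Rational(-1, 19256)) = Add(Rational(-8839, 9628), Mul(Rational(165, 134792), Pow(5, Rational(1, 2))))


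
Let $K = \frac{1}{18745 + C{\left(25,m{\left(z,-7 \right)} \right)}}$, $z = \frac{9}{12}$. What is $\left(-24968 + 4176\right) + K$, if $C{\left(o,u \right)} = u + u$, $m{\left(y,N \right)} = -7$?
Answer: $- \frac{389454951}{18731} \approx -20792.0$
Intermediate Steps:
$z = \frac{3}{4}$ ($z = 9 \cdot \frac{1}{12} = \frac{3}{4} \approx 0.75$)
$C{\left(o,u \right)} = 2 u$
$K = \frac{1}{18731}$ ($K = \frac{1}{18745 + 2 \left(-7\right)} = \frac{1}{18745 - 14} = \frac{1}{18731} \approx 5.3387 \cdot 10^{-5}$)
$\left(-24968 + 4176\right) + K = \left(-24968 + 4176\right) + \frac{1}{18731} = -20792 + \frac{1}{18731} = - \frac{389454951}{18731}$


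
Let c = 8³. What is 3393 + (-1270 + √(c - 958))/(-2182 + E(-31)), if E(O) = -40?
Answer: 3770258/1111 - I*√446/2222 ≈ 3393.6 - 0.0095044*I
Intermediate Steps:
c = 512
3393 + (-1270 + √(c - 958))/(-2182 + E(-31)) = 3393 + (-1270 + √(512 - 958))/(-2182 - 40) = 3393 + (-1270 + √(-446))/(-2222) = 3393 + (-1270 + I*√446)*(-1/2222) = 3393 + (635/1111 - I*√446/2222) = 3770258/1111 - I*√446/2222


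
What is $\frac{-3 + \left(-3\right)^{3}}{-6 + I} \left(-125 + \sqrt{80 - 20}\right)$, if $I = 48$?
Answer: $\frac{625}{7} - \frac{10 \sqrt{15}}{7} \approx 83.753$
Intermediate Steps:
$\frac{-3 + \left(-3\right)^{3}}{-6 + I} \left(-125 + \sqrt{80 - 20}\right) = \frac{-3 + \left(-3\right)^{3}}{-6 + 48} \left(-125 + \sqrt{80 - 20}\right) = \frac{-3 - 27}{42} \left(-125 + \sqrt{60}\right) = \left(-30\right) \frac{1}{42} \left(-125 + 2 \sqrt{15}\right) = - \frac{5 \left(-125 + 2 \sqrt{15}\right)}{7} = \frac{625}{7} - \frac{10 \sqrt{15}}{7}$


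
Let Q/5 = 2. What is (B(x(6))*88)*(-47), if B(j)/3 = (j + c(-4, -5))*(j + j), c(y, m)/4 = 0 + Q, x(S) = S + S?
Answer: -15485184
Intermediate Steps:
Q = 10 (Q = 5*2 = 10)
x(S) = 2*S
c(y, m) = 40 (c(y, m) = 4*(0 + 10) = 4*10 = 40)
B(j) = 6*j*(40 + j) (B(j) = 3*((j + 40)*(j + j)) = 3*((40 + j)*(2*j)) = 3*(2*j*(40 + j)) = 6*j*(40 + j))
(B(x(6))*88)*(-47) = ((6*(2*6)*(40 + 2*6))*88)*(-47) = ((6*12*(40 + 12))*88)*(-47) = ((6*12*52)*88)*(-47) = (3744*88)*(-47) = 329472*(-47) = -15485184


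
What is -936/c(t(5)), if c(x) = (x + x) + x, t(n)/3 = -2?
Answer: 52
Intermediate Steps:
t(n) = -6 (t(n) = 3*(-2) = -6)
c(x) = 3*x (c(x) = 2*x + x = 3*x)
-936/c(t(5)) = -936/(3*(-6)) = -936/(-18) = -936*(-1/18) = 52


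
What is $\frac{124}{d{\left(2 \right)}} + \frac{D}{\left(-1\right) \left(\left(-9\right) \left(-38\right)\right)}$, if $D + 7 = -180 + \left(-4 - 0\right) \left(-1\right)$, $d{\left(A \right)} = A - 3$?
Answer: $- \frac{14075}{114} \approx -123.46$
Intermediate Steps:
$d{\left(A \right)} = -3 + A$ ($d{\left(A \right)} = A - 3 = -3 + A$)
$D = -183$ ($D = -7 - \left(180 - \left(-4 - 0\right) \left(-1\right)\right) = -7 - \left(180 - \left(-4 + 0\right) \left(-1\right)\right) = -7 - 176 = -183$)
$\frac{124}{d{\left(2 \right)}} + \frac{D}{\left(-1\right) \left(\left(-9\right) \left(-38\right)\right)} = \frac{124}{-3 + 2} - \frac{183}{\left(-1\right) \left(\left(-9\right) \left(-38\right)\right)} = \frac{124}{-1} - \frac{183}{\left(-1\right) 342} = 124 \left(-1\right) - \frac{183}{-342} = -124 - - \frac{61}{114} = -124 + \frac{61}{114} = - \frac{14075}{114}$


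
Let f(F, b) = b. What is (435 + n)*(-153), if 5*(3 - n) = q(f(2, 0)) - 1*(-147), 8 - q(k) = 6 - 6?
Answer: -62271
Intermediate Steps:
q(k) = 8 (q(k) = 8 - (6 - 6) = 8 - 1*0 = 8 + 0 = 8)
n = -28 (n = 3 - (8 - 1*(-147))/5 = 3 - (8 + 147)/5 = 3 - ⅕*155 = 3 - 31 = -28)
(435 + n)*(-153) = (435 - 28)*(-153) = 407*(-153) = -62271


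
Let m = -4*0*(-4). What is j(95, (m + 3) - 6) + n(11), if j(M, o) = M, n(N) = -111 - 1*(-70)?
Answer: 54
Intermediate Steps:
n(N) = -41 (n(N) = -111 + 70 = -41)
m = 0 (m = 0*(-4) = 0)
j(95, (m + 3) - 6) + n(11) = 95 - 41 = 54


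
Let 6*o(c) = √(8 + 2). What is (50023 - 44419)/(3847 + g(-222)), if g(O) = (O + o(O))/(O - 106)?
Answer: 41755809460608/28669318441987 + 5514336*√10/28669318441987 ≈ 1.4565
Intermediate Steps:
o(c) = √10/6 (o(c) = √(8 + 2)/6 = √10/6)
g(O) = (O + √10/6)/(-106 + O) (g(O) = (O + √10/6)/(O - 106) = (O + √10/6)/(-106 + O))
(50023 - 44419)/(3847 + g(-222)) = (50023 - 44419)/(3847 + (-222 + √10/6)/(-106 - 222)) = 5604/(3847 + (-222 + √10/6)/(-328)) = 5604/(3847 - (-222 + √10/6)/328) = 5604/(3847 + (111/164 - √10/1968)) = 5604/(631019/164 - √10/1968)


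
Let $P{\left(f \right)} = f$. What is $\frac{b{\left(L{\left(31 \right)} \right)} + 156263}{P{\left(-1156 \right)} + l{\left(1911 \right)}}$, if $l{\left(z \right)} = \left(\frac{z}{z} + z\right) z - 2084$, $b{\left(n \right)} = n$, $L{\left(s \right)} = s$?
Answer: $\frac{26049}{608432} \approx 0.042813$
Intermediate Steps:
$l{\left(z \right)} = -2084 + z \left(1 + z\right)$ ($l{\left(z \right)} = \left(1 + z\right) z - 2084 = z \left(1 + z\right) - 2084 = -2084 + z \left(1 + z\right)$)
$\frac{b{\left(L{\left(31 \right)} \right)} + 156263}{P{\left(-1156 \right)} + l{\left(1911 \right)}} = \frac{31 + 156263}{-1156 + \left(-2084 + 1911 + 1911^{2}\right)} = \frac{156294}{-1156 + \left(-2084 + 1911 + 3651921\right)} = \frac{156294}{-1156 + 3651748} = \frac{156294}{3650592} = 156294 \cdot \frac{1}{3650592} = \frac{26049}{608432}$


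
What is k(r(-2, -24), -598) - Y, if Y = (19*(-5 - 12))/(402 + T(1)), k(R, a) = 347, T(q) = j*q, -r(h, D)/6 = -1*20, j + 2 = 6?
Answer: 141205/406 ≈ 347.80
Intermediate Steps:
j = 4 (j = -2 + 6 = 4)
r(h, D) = 120 (r(h, D) = -(-6)*20 = -6*(-20) = 120)
T(q) = 4*q
Y = -323/406 (Y = (19*(-5 - 12))/(402 + 4*1) = (19*(-17))/(402 + 4) = -323/406 ≈ -0.79557)
k(r(-2, -24), -598) - Y = 347 - 1*(-323/406) = 347 + 323/406 = 141205/406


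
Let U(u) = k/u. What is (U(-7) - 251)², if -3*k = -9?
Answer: 3097600/49 ≈ 63216.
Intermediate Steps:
k = 3 (k = -⅓*(-9) = 3)
U(u) = 3/u
(U(-7) - 251)² = (3/(-7) - 251)² = (3*(-⅐) - 251)² = (-3/7 - 251)² = (-1760/7)² = 3097600/49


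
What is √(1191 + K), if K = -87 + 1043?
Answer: √2147 ≈ 46.336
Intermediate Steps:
K = 956
√(1191 + K) = √(1191 + 956) = √2147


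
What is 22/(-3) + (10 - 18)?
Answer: -46/3 ≈ -15.333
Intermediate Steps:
22/(-3) + (10 - 18) = 22*(-1/3) - 8 = -22/3 - 8 = -46/3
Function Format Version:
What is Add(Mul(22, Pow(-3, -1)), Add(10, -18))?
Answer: Rational(-46, 3) ≈ -15.333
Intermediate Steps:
Add(Mul(22, Pow(-3, -1)), Add(10, -18)) = Add(Mul(22, Rational(-1, 3)), -8) = Add(Rational(-22, 3), -8) = Rational(-46, 3)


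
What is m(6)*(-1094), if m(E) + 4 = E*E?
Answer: -35008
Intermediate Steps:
m(E) = -4 + E² (m(E) = -4 + E*E = -4 + E²)
m(6)*(-1094) = (-4 + 6²)*(-1094) = (-4 + 36)*(-1094) = 32*(-1094) = -35008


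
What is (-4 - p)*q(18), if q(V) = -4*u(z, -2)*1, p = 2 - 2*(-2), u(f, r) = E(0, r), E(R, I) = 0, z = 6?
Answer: 0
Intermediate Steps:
u(f, r) = 0
p = 6 (p = 2 + 4 = 6)
q(V) = 0 (q(V) = -4*0*1 = 0*1 = 0)
(-4 - p)*q(18) = (-4 - 1*6)*0 = (-4 - 6)*0 = -10*0 = 0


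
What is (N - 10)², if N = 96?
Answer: 7396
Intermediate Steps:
(N - 10)² = (96 - 10)² = 86² = 7396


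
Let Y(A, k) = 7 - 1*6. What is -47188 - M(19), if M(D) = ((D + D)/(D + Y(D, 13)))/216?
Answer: -101926099/2160 ≈ -47188.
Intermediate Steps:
Y(A, k) = 1 (Y(A, k) = 7 - 6 = 1)
M(D) = D/(108*(1 + D)) (M(D) = ((D + D)/(D + 1))/216 = ((2*D)/(1 + D))*(1/216) = (2*D/(1 + D))*(1/216) = D/(108*(1 + D)))
-47188 - M(19) = -47188 - 19/(108*(1 + 19)) = -47188 - 19/(108*20) = -47188 - 1*19/2160 = -47188 - 19/2160 = -101926099/2160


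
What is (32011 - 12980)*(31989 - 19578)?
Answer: 236193741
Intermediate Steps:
(32011 - 12980)*(31989 - 19578) = 19031*12411 = 236193741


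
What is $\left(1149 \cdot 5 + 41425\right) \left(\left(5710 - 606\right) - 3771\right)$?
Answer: $62877610$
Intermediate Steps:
$\left(1149 \cdot 5 + 41425\right) \left(\left(5710 - 606\right) - 3771\right) = \left(5745 + 41425\right) \left(\left(5710 - 606\right) - 3771\right) = 47170 \left(5104 - 3771\right) = 47170 \cdot 1333 = 62877610$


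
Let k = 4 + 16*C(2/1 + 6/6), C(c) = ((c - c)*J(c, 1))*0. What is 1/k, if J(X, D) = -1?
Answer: 1/4 ≈ 0.25000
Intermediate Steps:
C(c) = 0 (C(c) = ((c - c)*(-1))*0 = (0*(-1))*0 = 0*0 = 0)
k = 4 (k = 4 + 16*0 = 4 + 0 = 4)
1/k = 1/4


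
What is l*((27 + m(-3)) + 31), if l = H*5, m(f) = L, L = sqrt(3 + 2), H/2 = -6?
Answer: -3480 - 60*sqrt(5) ≈ -3614.2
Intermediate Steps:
H = -12 (H = 2*(-6) = -12)
L = sqrt(5) ≈ 2.2361
m(f) = sqrt(5)
l = -60 (l = -12*5 = -60)
l*((27 + m(-3)) + 31) = -60*((27 + sqrt(5)) + 31) = -60*(58 + sqrt(5)) = -3480 - 60*sqrt(5)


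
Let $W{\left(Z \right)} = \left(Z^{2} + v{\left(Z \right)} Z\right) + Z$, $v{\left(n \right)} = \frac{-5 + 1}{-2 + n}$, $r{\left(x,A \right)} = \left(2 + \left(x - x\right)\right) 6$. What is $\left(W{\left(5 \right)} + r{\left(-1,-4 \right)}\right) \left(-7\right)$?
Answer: $- \frac{742}{3} \approx -247.33$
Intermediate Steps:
$r{\left(x,A \right)} = 12$ ($r{\left(x,A \right)} = \left(2 + 0\right) 6 = 2 \cdot 6 = 12$)
$v{\left(n \right)} = - \frac{4}{-2 + n}$
$W{\left(Z \right)} = Z + Z^{2} - \frac{4 Z}{-2 + Z}$ ($W{\left(Z \right)} = \left(Z^{2} + - \frac{4}{-2 + Z} Z\right) + Z = \left(Z^{2} - \frac{4 Z}{-2 + Z}\right) + Z = Z + Z^{2} - \frac{4 Z}{-2 + Z}$)
$\left(W{\left(5 \right)} + r{\left(-1,-4 \right)}\right) \left(-7\right) = \left(\frac{5 \left(-6 + 5^{2} - 5\right)}{-2 + 5} + 12\right) \left(-7\right) = \left(\frac{5 \left(-6 + 25 - 5\right)}{3} + 12\right) \left(-7\right) = \left(5 \cdot \frac{1}{3} \cdot 14 + 12\right) \left(-7\right) = \left(\frac{70}{3} + 12\right) \left(-7\right) = \frac{106}{3} \left(-7\right) = - \frac{742}{3}$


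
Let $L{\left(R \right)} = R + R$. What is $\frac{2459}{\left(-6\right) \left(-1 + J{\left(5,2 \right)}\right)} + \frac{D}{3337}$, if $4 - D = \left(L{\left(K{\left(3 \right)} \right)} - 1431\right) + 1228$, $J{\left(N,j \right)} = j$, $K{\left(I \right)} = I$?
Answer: $- \frac{8204477}{20022} \approx -409.77$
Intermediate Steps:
$L{\left(R \right)} = 2 R$
$D = 201$ ($D = 4 - \left(\left(2 \cdot 3 - 1431\right) + 1228\right) = 4 - \left(\left(6 - 1431\right) + 1228\right) = 4 - \left(-1425 + 1228\right) = 4 - -197 = 4 + 197 = 201$)
$\frac{2459}{\left(-6\right) \left(-1 + J{\left(5,2 \right)}\right)} + \frac{D}{3337} = \frac{2459}{\left(-6\right) \left(-1 + 2\right)} + \frac{201}{3337} = \frac{2459}{\left(-6\right) 1} + 201 \cdot \frac{1}{3337} = \frac{2459}{-6} + \frac{201}{3337} = 2459 \left(- \frac{1}{6}\right) + \frac{201}{3337} = - \frac{2459}{6} + \frac{201}{3337} = - \frac{8204477}{20022}$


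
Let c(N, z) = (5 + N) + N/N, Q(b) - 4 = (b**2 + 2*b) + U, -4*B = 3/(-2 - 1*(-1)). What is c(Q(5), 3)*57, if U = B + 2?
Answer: 10887/4 ≈ 2721.8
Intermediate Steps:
B = 3/4 (B = -3/(4*(-2 - 1*(-1))) = -3/(4*(-2 + 1)) = -3/(4*(-1)) = -3*(-1)/4 = -1/4*(-3) = 3/4 ≈ 0.75000)
U = 11/4 (U = 3/4 + 2 = 11/4 ≈ 2.7500)
Q(b) = 27/4 + b**2 + 2*b (Q(b) = 4 + ((b**2 + 2*b) + 11/4) = 4 + (11/4 + b**2 + 2*b) = 27/4 + b**2 + 2*b)
c(N, z) = 6 + N (c(N, z) = (5 + N) + 1 = 6 + N)
c(Q(5), 3)*57 = (6 + (27/4 + 5**2 + 2*5))*57 = (6 + (27/4 + 25 + 10))*57 = (6 + 167/4)*57 = (191/4)*57 = 10887/4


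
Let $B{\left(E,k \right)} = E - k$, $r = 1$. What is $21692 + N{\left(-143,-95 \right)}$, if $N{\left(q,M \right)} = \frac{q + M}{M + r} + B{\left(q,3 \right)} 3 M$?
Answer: $\frac{2975313}{47} \approx 63305.0$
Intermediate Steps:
$N{\left(q,M \right)} = \frac{M + q}{1 + M} + 3 M \left(-3 + q\right)$ ($N{\left(q,M \right)} = \frac{q + M}{M + 1} + \left(q - 3\right) 3 M = \frac{M + q}{1 + M} + \left(q - 3\right) 3 M = \frac{M + q}{1 + M} + \left(-3 + q\right) 3 M = \frac{M + q}{1 + M} + 3 M \left(-3 + q\right)$)
$21692 + N{\left(-143,-95 \right)} = 21692 + \frac{-95 - 143 + 3 \left(-95\right) \left(-3 - 143\right) + 3 \left(-95\right)^{2} \left(-3 - 143\right)}{1 - 95} = 21692 + \frac{-95 - 143 + 3 \left(-95\right) \left(-146\right) + 3 \cdot 9025 \left(-146\right)}{-94} = 21692 - \frac{-95 - 143 + 41610 - 3952950}{94} = 21692 - - \frac{1955789}{47} = 21692 + \frac{1955789}{47} = \frac{2975313}{47}$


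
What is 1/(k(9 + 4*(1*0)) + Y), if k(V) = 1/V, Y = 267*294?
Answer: 9/706483 ≈ 1.2739e-5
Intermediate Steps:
Y = 78498
1/(k(9 + 4*(1*0)) + Y) = 1/(1/(9 + 4*(1*0)) + 78498) = 1/(1/(9 + 4*0) + 78498) = 1/(1/(9 + 0) + 78498) = 1/(1/9 + 78498) = 1/(706483/9) = 9/706483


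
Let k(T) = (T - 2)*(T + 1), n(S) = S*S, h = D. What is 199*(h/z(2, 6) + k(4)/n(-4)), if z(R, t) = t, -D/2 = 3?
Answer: -597/8 ≈ -74.625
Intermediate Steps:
D = -6 (D = -2*3 = -6)
h = -6
n(S) = S²
k(T) = (1 + T)*(-2 + T) (k(T) = (-2 + T)*(1 + T) = (1 + T)*(-2 + T))
199*(h/z(2, 6) + k(4)/n(-4)) = 199*(-6/6 + (-2 + 4² - 1*4)/((-4)²)) = 199*(-6*⅙ + (-2 + 16 - 4)/16) = 199*(-1 + 10*(1/16)) = 199*(-1 + 5/8) = 199*(-3/8) = -597/8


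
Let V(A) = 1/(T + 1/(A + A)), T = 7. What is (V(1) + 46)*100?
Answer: 13840/3 ≈ 4613.3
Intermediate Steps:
V(A) = 1/(7 + 1/(2*A)) (V(A) = 1/(7 + 1/(A + A)) = 1/(7 + 1/(2*A)))
(V(1) + 46)*100 = (2*1/(1 + 14*1) + 46)*100 = (2*1/(1 + 14) + 46)*100 = (2*1/15 + 46)*100 = (2*1*(1/15) + 46)*100 = (2/15 + 46)*100 = (692/15)*100 = 13840/3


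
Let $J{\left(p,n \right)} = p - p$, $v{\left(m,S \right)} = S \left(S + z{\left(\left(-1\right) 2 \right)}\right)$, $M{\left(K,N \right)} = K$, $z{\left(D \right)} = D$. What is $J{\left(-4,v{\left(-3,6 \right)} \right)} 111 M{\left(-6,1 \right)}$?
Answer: $0$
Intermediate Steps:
$v{\left(m,S \right)} = S \left(-2 + S\right)$ ($v{\left(m,S \right)} = S \left(S - 2\right) = S \left(-2 + S\right)$)
$J{\left(p,n \right)} = 0$
$J{\left(-4,v{\left(-3,6 \right)} \right)} 111 M{\left(-6,1 \right)} = 0 \cdot 111 \left(-6\right) = 0 \left(-6\right) = 0$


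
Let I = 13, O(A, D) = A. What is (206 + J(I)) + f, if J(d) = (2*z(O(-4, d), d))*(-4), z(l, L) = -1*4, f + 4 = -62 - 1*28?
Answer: 144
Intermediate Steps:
f = -94 (f = -4 + (-62 - 1*28) = -4 + (-62 - 28) = -4 - 90 = -94)
z(l, L) = -4
J(d) = 32 (J(d) = (2*(-4))*(-4) = -8*(-4) = 32)
(206 + J(I)) + f = (206 + 32) - 94 = 238 - 94 = 144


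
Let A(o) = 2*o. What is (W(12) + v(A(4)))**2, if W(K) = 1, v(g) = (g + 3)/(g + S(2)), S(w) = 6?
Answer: 625/196 ≈ 3.1888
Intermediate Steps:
v(g) = (3 + g)/(6 + g) (v(g) = (g + 3)/(g + 6) = (3 + g)/(6 + g))
(W(12) + v(A(4)))**2 = (1 + (3 + 2*4)/(6 + 2*4))**2 = (1 + (3 + 8)/(6 + 8))**2 = (1 + 11/14)**2 = (25/14)**2 = 625/196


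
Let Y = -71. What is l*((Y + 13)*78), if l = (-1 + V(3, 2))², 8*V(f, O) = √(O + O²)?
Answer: -39585/8 + 1131*√6 ≈ -2177.8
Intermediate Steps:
V(f, O) = √(O + O²)/8
l = (-1 + √6/8)² (l = (-1 + √(2*(1 + 2))/8)² = (-1 + √(2*3)/8)² = (-1 + √6/8)² ≈ 0.48138)
l*((Y + 13)*78) = ((8 - √6)²/64)*((-71 + 13)*78) = ((8 - √6)²/64)*(-58*78) = ((8 - √6)²/64)*(-4524) = -1131*(8 - √6)²/16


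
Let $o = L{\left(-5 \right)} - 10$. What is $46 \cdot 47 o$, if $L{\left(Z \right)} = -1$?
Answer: $-23782$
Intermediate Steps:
$o = -11$ ($o = -1 - 10 = -11$)
$46 \cdot 47 o = 46 \cdot 47 \left(-11\right) = 2162 \left(-11\right) = -23782$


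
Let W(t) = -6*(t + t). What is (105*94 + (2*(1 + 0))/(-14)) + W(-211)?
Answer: 86813/7 ≈ 12402.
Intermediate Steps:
W(t) = -12*t
(105*94 + (2*(1 + 0))/(-14)) + W(-211) = (105*94 + (2*(1 + 0))/(-14)) - 12*(-211) = (9870 + (2*1)*(-1/14)) + 2532 = (9870 + 2*(-1/14)) + 2532 = (9870 - ⅐) + 2532 = 69089/7 + 2532 = 86813/7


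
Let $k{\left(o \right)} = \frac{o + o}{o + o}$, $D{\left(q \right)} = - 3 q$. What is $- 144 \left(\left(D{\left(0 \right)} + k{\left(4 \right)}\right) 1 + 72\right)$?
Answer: $-10512$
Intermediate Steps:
$k{\left(o \right)} = 1$ ($k{\left(o \right)} = \frac{2 o}{2 o} = 2 o \frac{1}{2 o} = 1$)
$- 144 \left(\left(D{\left(0 \right)} + k{\left(4 \right)}\right) 1 + 72\right) = - 144 \left(\left(\left(-3\right) 0 + 1\right) 1 + 72\right) = - 144 \left(\left(0 + 1\right) 1 + 72\right) = - 144 \left(1 \cdot 1 + 72\right) = - 144 \left(1 + 72\right) = \left(-144\right) 73 = -10512$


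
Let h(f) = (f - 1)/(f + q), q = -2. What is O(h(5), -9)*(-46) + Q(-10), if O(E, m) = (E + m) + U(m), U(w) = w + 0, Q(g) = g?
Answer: 2270/3 ≈ 756.67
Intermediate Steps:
U(w) = w
h(f) = (-1 + f)/(-2 + f) (h(f) = (f - 1)/(f - 2) = (-1 + f)/(-2 + f))
O(E, m) = E + 2*m (O(E, m) = (E + m) + m = E + 2*m)
O(h(5), -9)*(-46) + Q(-10) = ((-1 + 5)/(-2 + 5) + 2*(-9))*(-46) - 10 = (4/3 - 18)*(-46) - 10 = -50/3*(-46) - 10 = 2300/3 - 10 = 2270/3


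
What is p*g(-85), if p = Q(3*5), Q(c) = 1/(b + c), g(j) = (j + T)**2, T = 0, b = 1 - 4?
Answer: 7225/12 ≈ 602.08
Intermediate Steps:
b = -3
g(j) = j**2 (g(j) = (j + 0)**2 = j**2)
Q(c) = 1/(-3 + c)
p = 1/12 (p = 1/(-3 + 3*5) = 1/(-3 + 15) = 1/12 ≈ 0.083333)
p*g(-85) = (1/12)*(-85)**2 = (1/12)*7225 = 7225/12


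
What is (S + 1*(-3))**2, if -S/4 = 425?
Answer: 2900209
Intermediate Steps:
S = -1700 (S = -4*425 = -1700)
(S + 1*(-3))**2 = (-1700 + 1*(-3))**2 = (-1700 - 3)**2 = (-1703)**2 = 2900209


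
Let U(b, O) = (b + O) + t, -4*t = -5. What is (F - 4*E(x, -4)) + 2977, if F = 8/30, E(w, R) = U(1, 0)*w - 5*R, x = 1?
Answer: 43324/15 ≈ 2888.3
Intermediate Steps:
t = 5/4 (t = -¼*(-5) = 5/4 ≈ 1.2500)
U(b, O) = 5/4 + O + b (U(b, O) = (b + O) + 5/4 = (O + b) + 5/4 = 5/4 + O + b)
E(w, R) = -5*R + 9*w/4 (E(w, R) = (5/4 + 0 + 1)*w - 5*R = 9*w/4 - 5*R = -5*R + 9*w/4)
F = 4/15 (F = 8*(1/30) = 4/15 ≈ 0.26667)
(F - 4*E(x, -4)) + 2977 = (4/15 - 4*(-5*(-4) + (9/4)*1)) + 2977 = (4/15 - 4*(20 + 9/4)) + 2977 = (4/15 - 4*89/4) + 2977 = (4/15 - 89) + 2977 = -1331/15 + 2977 = 43324/15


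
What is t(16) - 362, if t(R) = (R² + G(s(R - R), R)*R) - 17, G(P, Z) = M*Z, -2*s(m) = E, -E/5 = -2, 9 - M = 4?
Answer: 1157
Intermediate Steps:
M = 5 (M = 9 - 1*4 = 9 - 4 = 5)
E = 10 (E = -5*(-2) = 10)
s(m) = -5 (s(m) = -½*10 = -5)
G(P, Z) = 5*Z
t(R) = -17 + 6*R² (t(R) = (R² + (5*R)*R) - 17 = (R² + 5*R²) - 17 = 6*R² - 17 = -17 + 6*R²)
t(16) - 362 = (-17 + 6*16²) - 362 = (-17 + 6*256) - 362 = (-17 + 1536) - 362 = 1519 - 362 = 1157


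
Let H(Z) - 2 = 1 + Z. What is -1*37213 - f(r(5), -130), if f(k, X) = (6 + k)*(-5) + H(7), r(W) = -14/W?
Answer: -37207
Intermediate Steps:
H(Z) = 3 + Z (H(Z) = 2 + (1 + Z) = 3 + Z)
f(k, X) = -20 - 5*k (f(k, X) = (6 + k)*(-5) + (3 + 7) = (-30 - 5*k) + 10 = -20 - 5*k)
-1*37213 - f(r(5), -130) = -1*37213 - (-20 - (-70)/5) = -37213 - (-20 - (-70)/5) = -37213 - (-20 - 5*(-14/5)) = -37213 - (-20 + 14) = -37213 - 1*(-6) = -37213 + 6 = -37207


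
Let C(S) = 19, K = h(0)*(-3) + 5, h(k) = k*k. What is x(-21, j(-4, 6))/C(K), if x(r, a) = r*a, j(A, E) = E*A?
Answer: 504/19 ≈ 26.526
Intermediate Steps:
h(k) = k**2
K = 5 (K = 0**2*(-3) + 5 = 0*(-3) + 5 = 0 + 5 = 5)
j(A, E) = A*E
x(r, a) = a*r
x(-21, j(-4, 6))/C(K) = (-4*6*(-21))/19 = -24*(-21)*(1/19) = 504*(1/19) = 504/19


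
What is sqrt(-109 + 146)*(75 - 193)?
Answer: -118*sqrt(37) ≈ -717.77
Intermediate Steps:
sqrt(-109 + 146)*(75 - 193) = sqrt(37)*(-118) = -118*sqrt(37)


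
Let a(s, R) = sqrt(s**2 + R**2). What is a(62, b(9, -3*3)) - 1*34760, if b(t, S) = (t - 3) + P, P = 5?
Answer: -34760 + sqrt(3965) ≈ -34697.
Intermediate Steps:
b(t, S) = 2 + t (b(t, S) = (t - 3) + 5 = (-3 + t) + 5 = 2 + t)
a(s, R) = sqrt(R**2 + s**2)
a(62, b(9, -3*3)) - 1*34760 = sqrt((2 + 9)**2 + 62**2) - 1*34760 = sqrt(11**2 + 3844) - 34760 = sqrt(121 + 3844) - 34760 = sqrt(3965) - 34760 = -34760 + sqrt(3965)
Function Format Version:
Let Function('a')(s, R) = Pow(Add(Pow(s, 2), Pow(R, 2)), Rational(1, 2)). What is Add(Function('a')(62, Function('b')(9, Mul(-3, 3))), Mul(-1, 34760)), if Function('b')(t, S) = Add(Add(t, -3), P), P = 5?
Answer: Add(-34760, Pow(3965, Rational(1, 2))) ≈ -34697.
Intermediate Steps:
Function('b')(t, S) = Add(2, t) (Function('b')(t, S) = Add(Add(t, -3), 5) = Add(Add(-3, t), 5) = Add(2, t))
Function('a')(s, R) = Pow(Add(Pow(R, 2), Pow(s, 2)), Rational(1, 2))
Add(Function('a')(62, Function('b')(9, Mul(-3, 3))), Mul(-1, 34760)) = Add(Pow(Add(Pow(Add(2, 9), 2), Pow(62, 2)), Rational(1, 2)), Mul(-1, 34760)) = Add(Pow(Add(Pow(11, 2), 3844), Rational(1, 2)), -34760) = Add(Pow(Add(121, 3844), Rational(1, 2)), -34760) = Add(Pow(3965, Rational(1, 2)), -34760) = Add(-34760, Pow(3965, Rational(1, 2)))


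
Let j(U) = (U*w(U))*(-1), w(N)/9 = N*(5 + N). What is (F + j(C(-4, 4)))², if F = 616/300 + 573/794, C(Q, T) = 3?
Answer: 1476338379076201/3546202500 ≈ 4.1632e+5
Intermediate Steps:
F = 165251/59550 (F = 616*(1/300) + 573*(1/794) = 154/75 + 573/794 = 165251/59550 ≈ 2.7750)
w(N) = 9*N*(5 + N) (w(N) = 9*(N*(5 + N)) = 9*N*(5 + N))
j(U) = -9*U²*(5 + U) (j(U) = (U*(9*U*(5 + U)))*(-1) = (9*U²*(5 + U))*(-1) = -9*U²*(5 + U))
(F + j(C(-4, 4)))² = (165251/59550 + 9*3²*(-5 - 1*3))² = (165251/59550 + 9*9*(-5 - 3))² = (165251/59550 + 9*9*(-8))² = (165251/59550 - 648)² = (-38423149/59550)² = 1476338379076201/3546202500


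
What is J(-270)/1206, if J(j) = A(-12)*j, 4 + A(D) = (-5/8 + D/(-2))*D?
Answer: 2055/134 ≈ 15.336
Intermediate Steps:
A(D) = -4 + D*(-5/8 - D/2) (A(D) = -4 + (-5/8 + D/(-2))*D = -4 + (-5*1/8 + D*(-1/2))*D = -4 + (-5/8 - D/2)*D = -4 + D*(-5/8 - D/2))
J(j) = -137*j/2 (J(j) = (-4 - 5/8*(-12) - 1/2*(-12)**2)*j = (-4 + 15/2 - 1/2*144)*j = (-4 + 15/2 - 72)*j = -137*j/2)
J(-270)/1206 = -137/2*(-270)/1206 = 18495*(1/1206) = 2055/134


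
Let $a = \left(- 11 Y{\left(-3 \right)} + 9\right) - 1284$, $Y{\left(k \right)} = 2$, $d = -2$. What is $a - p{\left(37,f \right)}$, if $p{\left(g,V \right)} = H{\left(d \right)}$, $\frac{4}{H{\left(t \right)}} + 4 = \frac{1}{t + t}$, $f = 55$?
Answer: $- \frac{22033}{17} \approx -1296.1$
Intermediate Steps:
$H{\left(t \right)} = \frac{4}{-4 + \frac{1}{2 t}}$ ($H{\left(t \right)} = \frac{4}{-4 + \frac{1}{t + t}} = \frac{4}{-4 + \frac{1}{2 t}}$)
$p{\left(g,V \right)} = - \frac{16}{17}$ ($p{\left(g,V \right)} = \left(-8\right) \left(-2\right) \frac{1}{-1 + 8 \left(-2\right)} = \left(-8\right) \left(-2\right) \frac{1}{-1 - 16} = \left(-8\right) \left(-2\right) \frac{1}{-17} = \left(-8\right) \left(-2\right) \left(- \frac{1}{17}\right) = - \frac{16}{17}$)
$a = -1297$ ($a = \left(\left(-11\right) 2 + 9\right) - 1284 = \left(-22 + 9\right) - 1284 = -13 - 1284 = -1297$)
$a - p{\left(37,f \right)} = -1297 - - \frac{16}{17} = -1297 + \frac{16}{17} = - \frac{22033}{17}$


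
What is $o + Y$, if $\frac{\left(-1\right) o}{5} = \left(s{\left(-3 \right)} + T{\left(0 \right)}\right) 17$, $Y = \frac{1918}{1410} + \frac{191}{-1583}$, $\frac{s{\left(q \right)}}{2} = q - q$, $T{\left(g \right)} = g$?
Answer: $\frac{1383442}{1116015} \approx 1.2396$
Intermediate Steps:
$s{\left(q \right)} = 0$ ($s{\left(q \right)} = 2 \left(q - q\right) = 2 \cdot 0 = 0$)
$Y = \frac{1383442}{1116015}$ ($Y = 1918 \cdot \frac{1}{1410} + 191 \left(- \frac{1}{1583}\right) = \frac{959}{705} - \frac{191}{1583} = \frac{1383442}{1116015} \approx 1.2396$)
$o = 0$ ($o = - 5 \left(0 + 0\right) 17 = - 5 \cdot 0 \cdot 17 = \left(-5\right) 0 = 0$)
$o + Y = 0 + \frac{1383442}{1116015} = \frac{1383442}{1116015}$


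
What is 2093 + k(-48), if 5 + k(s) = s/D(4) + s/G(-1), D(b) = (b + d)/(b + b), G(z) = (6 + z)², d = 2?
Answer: 50552/25 ≈ 2022.1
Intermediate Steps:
D(b) = (2 + b)/(2*b) (D(b) = (b + 2)/(b + b) = (2 + b)/((2*b)) = (2 + b)*(1/(2*b)) = (2 + b)/(2*b))
k(s) = -5 + 103*s/75 (k(s) = -5 + (s/(((½)*(2 + 4)/4)) + s/((6 - 1)²)) = -5 + (s/(((½)*(¼)*6)) + s/(5²)) = -5 + (s/(¾) + s/25) = -5 + (s*(4/3) + s*(1/25)) = -5 + (4*s/3 + s/25) = -5 + 103*s/75)
2093 + k(-48) = 2093 + (-5 + (103/75)*(-48)) = 2093 + (-5 - 1648/25) = 2093 - 1773/25 = 50552/25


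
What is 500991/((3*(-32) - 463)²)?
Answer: 500991/312481 ≈ 1.6033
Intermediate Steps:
500991/((3*(-32) - 463)²) = 500991/((-96 - 463)²) = 500991/((-559)²) = 500991/312481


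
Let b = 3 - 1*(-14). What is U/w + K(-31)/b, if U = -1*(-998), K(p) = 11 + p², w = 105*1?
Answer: 119026/1785 ≈ 66.681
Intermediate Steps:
w = 105
b = 17 (b = 3 + 14 = 17)
U = 998
U/w + K(-31)/b = 998/105 + (11 + (-31)²)/17 = 998*(1/105) + (11 + 961)*(1/17) = 998/105 + 972*(1/17) = 998/105 + 972/17 = 119026/1785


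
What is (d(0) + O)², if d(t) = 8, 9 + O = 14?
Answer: 169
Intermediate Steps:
O = 5 (O = -9 + 14 = 5)
(d(0) + O)² = (8 + 5)² = 13² = 169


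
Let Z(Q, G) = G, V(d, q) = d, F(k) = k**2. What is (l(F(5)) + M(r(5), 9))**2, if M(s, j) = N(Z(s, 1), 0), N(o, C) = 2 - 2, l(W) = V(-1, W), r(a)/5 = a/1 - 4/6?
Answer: 1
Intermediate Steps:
r(a) = -10/3 + 5*a (r(a) = 5*(a/1 - 4/6) = 5*(a*1 - 4*1/6) = 5*(a - 2/3) = 5*(-2/3 + a) = -10/3 + 5*a)
l(W) = -1
N(o, C) = 0
M(s, j) = 0
(l(F(5)) + M(r(5), 9))**2 = (-1 + 0)**2 = (-1)**2 = 1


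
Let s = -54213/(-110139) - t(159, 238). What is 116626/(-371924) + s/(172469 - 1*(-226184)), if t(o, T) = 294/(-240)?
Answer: -17068852505799903/54433857862912360 ≈ -0.31357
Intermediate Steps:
t(o, T) = -49/40 (t(o, T) = 294*(-1/240) = -49/40)
s = 2521777/1468520 (s = -54213/(-110139) - 1*(-49/40) = -54213*(-1/110139) + 49/40 = 18071/36713 + 49/40 = 2521777/1468520 ≈ 1.7172)
116626/(-371924) + s/(172469 - 1*(-226184)) = 116626/(-371924) + 2521777/(1468520*(172469 - 1*(-226184))) = 116626*(-1/371924) + 2521777/(1468520*(172469 + 226184)) = -58313/185962 + (2521777/1468520)/398653 = -58313/185962 + (2521777/1468520)*(1/398653) = -58313/185962 + 2521777/585429903560 = -17068852505799903/54433857862912360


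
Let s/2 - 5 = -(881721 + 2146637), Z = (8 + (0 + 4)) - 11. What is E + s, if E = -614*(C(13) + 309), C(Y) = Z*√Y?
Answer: -6246432 - 614*√13 ≈ -6.2486e+6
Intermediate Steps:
Z = 1 (Z = (8 + 4) - 11 = 12 - 11 = 1)
C(Y) = √Y (C(Y) = 1*√Y = √Y)
s = -6056706 (s = 10 + 2*(-(881721 + 2146637)) = 10 + 2*(-1*3028358) = 10 + 2*(-3028358) = 10 - 6056716 = -6056706)
E = -189726 - 614*√13 (E = -614*(√13 + 309) = -614*(309 + √13) = -189726 - 614*√13 ≈ -1.9194e+5)
E + s = (-189726 - 614*√13) - 6056706 = -6246432 - 614*√13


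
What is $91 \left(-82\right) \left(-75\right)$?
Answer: $559650$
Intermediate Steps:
$91 \left(-82\right) \left(-75\right) = \left(-7462\right) \left(-75\right) = 559650$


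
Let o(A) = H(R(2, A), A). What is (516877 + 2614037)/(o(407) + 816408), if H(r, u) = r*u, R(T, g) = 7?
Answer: 3130914/819257 ≈ 3.8217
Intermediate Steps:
o(A) = 7*A
(516877 + 2614037)/(o(407) + 816408) = (516877 + 2614037)/(7*407 + 816408) = 3130914/(2849 + 816408) = 3130914/819257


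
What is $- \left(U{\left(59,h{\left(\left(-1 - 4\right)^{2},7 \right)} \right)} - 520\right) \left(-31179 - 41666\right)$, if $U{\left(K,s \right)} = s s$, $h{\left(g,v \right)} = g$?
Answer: $7648725$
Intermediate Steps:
$U{\left(K,s \right)} = s^{2}$
$- \left(U{\left(59,h{\left(\left(-1 - 4\right)^{2},7 \right)} \right)} - 520\right) \left(-31179 - 41666\right) = - \left(\left(\left(-1 - 4\right)^{2}\right)^{2} - 520\right) \left(-31179 - 41666\right) = - \left(\left(\left(-5\right)^{2}\right)^{2} - 520\right) \left(-72845\right) = - \left(25^{2} - 520\right) \left(-72845\right) = - \left(625 - 520\right) \left(-72845\right) = - 105 \left(-72845\right) = \left(-1\right) \left(-7648725\right) = 7648725$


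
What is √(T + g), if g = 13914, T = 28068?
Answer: √41982 ≈ 204.90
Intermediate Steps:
√(T + g) = √(28068 + 13914) = √41982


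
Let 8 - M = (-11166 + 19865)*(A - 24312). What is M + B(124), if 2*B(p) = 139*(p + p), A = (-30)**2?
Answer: 203678232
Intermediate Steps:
A = 900
B(p) = 139*p (B(p) = (139*(p + p))/2 = (139*(2*p))/2 = (278*p)/2 = 139*p)
M = 203660996 (M = 8 - (-11166 + 19865)*(900 - 24312) = 8 - 8699*(-23412) = 8 - 1*(-203660988) = 8 + 203660988 = 203660996)
M + B(124) = 203660996 + 139*124 = 203660996 + 17236 = 203678232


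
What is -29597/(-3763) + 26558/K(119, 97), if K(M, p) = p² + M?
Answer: 190968985/17926932 ≈ 10.653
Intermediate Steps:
K(M, p) = M + p²
-29597/(-3763) + 26558/K(119, 97) = -29597/(-3763) + 26558/(119 + 97²) = -29597*(-1/3763) + 26558/(119 + 9409) = 29597/3763 + 26558/9528 = 29597/3763 + 26558*(1/9528) = 29597/3763 + 13279/4764 = 190968985/17926932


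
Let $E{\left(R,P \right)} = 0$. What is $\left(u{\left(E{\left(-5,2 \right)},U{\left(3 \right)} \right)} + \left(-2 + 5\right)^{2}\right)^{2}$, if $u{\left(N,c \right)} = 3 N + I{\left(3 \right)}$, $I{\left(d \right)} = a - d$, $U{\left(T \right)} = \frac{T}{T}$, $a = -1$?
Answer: $25$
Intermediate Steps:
$U{\left(T \right)} = 1$
$I{\left(d \right)} = -1 - d$
$u{\left(N,c \right)} = -4 + 3 N$ ($u{\left(N,c \right)} = 3 N - 4 = -4 + 3 N$)
$\left(u{\left(E{\left(-5,2 \right)},U{\left(3 \right)} \right)} + \left(-2 + 5\right)^{2}\right)^{2} = \left(\left(-4 + 3 \cdot 0\right) + \left(-2 + 5\right)^{2}\right)^{2} = \left(\left(-4 + 0\right) + 3^{2}\right)^{2} = \left(-4 + 9\right)^{2} = 5^{2} = 25$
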